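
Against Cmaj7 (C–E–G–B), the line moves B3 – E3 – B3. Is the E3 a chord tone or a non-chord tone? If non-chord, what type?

Chord tone (the third of C major seventh chord).

C major seventh chord contains C, E, G, B; E is the third, so it is a chord tone.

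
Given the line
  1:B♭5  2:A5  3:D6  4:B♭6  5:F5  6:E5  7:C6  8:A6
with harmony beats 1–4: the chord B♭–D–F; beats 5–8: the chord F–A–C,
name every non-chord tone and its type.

The harmony at that moment is B♭ major triad (B♭, D, F); A5 is not a chord tone.
It is approached by step down from B♭5 and left by leap up to D6.
Step in, leap out — an escape tone.
The harmony at that moment is F major triad (F, A, C); E5 is not a chord tone.
It is approached by step down from F5 and left by leap up to C6.
Step in, leap out — an escape tone.

A5 (beat 2) — escape tone; E5 (beat 6) — escape tone.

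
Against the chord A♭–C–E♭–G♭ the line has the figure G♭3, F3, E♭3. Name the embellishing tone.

The harmony at that moment is A♭ dominant seventh chord (A♭, C, E♭, G♭); F3 is not a chord tone.
It is approached by step down from G♭3 and left by step down to E♭3.
Step in, step out in the same direction — a passing tone.

F3 is a passing tone.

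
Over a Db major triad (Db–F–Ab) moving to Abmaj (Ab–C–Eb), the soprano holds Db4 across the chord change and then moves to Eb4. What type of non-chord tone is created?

Db4 is a retardation.

The harmony at that moment is Ab major triad (Ab, C, Eb); Db4 is not a chord tone.
It is held over (the same pitch as the preceding Db4) and left by step up to Eb4.
Held over from the previous chord and resolving up by step — a retardation.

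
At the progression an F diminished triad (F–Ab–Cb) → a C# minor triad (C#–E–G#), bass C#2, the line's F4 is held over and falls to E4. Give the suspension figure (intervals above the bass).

4–3 suspension.

At the second chord the bass is C#2. The suspended F4 lies a fourth above the bass; after resolving down by step to E4, the interval above the bass becomes a third.
Suspension figures are named by those two intervals: 4–3.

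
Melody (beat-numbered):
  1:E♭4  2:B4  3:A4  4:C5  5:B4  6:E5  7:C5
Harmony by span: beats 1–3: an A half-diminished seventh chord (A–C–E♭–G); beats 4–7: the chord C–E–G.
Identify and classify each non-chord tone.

The harmony at that moment is A half-diminished seventh chord (A, C, E♭, G); B4 is not a chord tone.
It is approached by leap up from E♭4 and left by step down to A4.
Leap in, step out — an appoggiatura.
The harmony at that moment is C major triad (C, E, G); B4 is not a chord tone.
It is approached by step down from C5 and left by leap up to E5.
Step in, leap out — an escape tone.

B4 (beat 2) — appoggiatura; B4 (beat 5) — escape tone.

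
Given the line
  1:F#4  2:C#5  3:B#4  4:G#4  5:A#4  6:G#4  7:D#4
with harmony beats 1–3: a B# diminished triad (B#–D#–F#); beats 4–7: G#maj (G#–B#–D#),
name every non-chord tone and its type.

C#5 (beat 2) — appoggiatura; A#4 (beat 5) — neighbor tone.

The harmony at that moment is B# diminished triad (B#, D#, F#); C#5 is not a chord tone.
It is approached by leap up from F#4 and left by step down to B#4.
Leap in, step out — an appoggiatura.
The harmony at that moment is G# major triad (G#, B#, D#); A#4 is not a chord tone.
It is approached by step up from G#4 and left by step down to G#4.
Step away and step back to the same note — a neighbor tone (upper neighbor).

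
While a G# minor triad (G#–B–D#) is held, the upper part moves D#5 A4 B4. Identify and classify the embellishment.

The harmony at that moment is G# minor triad (G#, B, D#); A4 is not a chord tone.
It is approached by leap down from D#5 and left by step up to B4.
Leap in, step out — an appoggiatura.

A4 is an appoggiatura.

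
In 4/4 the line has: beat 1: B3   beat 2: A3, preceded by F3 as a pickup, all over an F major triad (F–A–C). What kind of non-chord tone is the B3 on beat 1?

Appoggiatura.

The harmony at that moment is F major triad (F, A, C); B3 is not a chord tone.
It is approached by leap up from F3 and left by step down to A3.
Leap in, step out, metrically accented — an appoggiatura.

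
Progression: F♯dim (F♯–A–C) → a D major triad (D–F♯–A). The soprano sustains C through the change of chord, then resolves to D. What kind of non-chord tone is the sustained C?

The harmony at that moment is D major triad (D, F♯, A); C is not a chord tone.
It is held over (the same pitch as the preceding C) and left by step up to D.
Held over from the previous chord and resolving up by step — a retardation.

C is a retardation.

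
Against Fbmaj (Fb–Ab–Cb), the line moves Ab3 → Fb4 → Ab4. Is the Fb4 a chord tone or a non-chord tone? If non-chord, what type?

Fb major triad contains Fb, Ab, Cb; Fb is the root, so it is a chord tone.

Chord tone (the root of Fb major triad).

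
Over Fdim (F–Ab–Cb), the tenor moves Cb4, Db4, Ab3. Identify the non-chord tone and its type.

Db4 is an escape tone.

The harmony at that moment is F diminished triad (F, Ab, Cb); Db4 is not a chord tone.
It is approached by step up from Cb4 and left by leap down to Ab3.
Step in, leap out — an escape tone.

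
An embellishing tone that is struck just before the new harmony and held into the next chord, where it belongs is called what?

Anticipation.

Approach: ahead of the chord change (typically by step), so it is dissonant against the current harmony. Departure: none — the same pitch is restated or held and is a chord tone of the new harmony.
Dissonant first, consonant once the harmony catches up: the note simply arrives early — an anticipation. (The reverse timing, consonant first and dissonant after the change, would be a suspension or retardation.)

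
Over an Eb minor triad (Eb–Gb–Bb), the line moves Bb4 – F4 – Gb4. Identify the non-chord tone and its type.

The harmony at that moment is Eb minor triad (Eb, Gb, Bb); F4 is not a chord tone.
It is approached by leap down from Bb4 and left by step up to Gb4.
Leap in, step out — an appoggiatura.

F4 is an appoggiatura.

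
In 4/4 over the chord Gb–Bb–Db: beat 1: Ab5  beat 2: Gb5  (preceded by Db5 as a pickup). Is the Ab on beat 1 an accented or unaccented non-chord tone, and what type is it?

Accented appoggiatura.

The harmony at that moment is Gb major triad (Gb, Bb, Db); Ab5 is not a chord tone.
It is approached by leap up from Db5 and left by step down to Gb5.
Leap in, step out — an appoggiatura.
It falls on the downbeat, so it is accented.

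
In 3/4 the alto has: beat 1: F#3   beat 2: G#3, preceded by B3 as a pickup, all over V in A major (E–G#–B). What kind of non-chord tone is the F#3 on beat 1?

The harmony at that moment is E major triad (E, G#, B); F#3 is not a chord tone.
It is approached by leap down from B3 and left by step up to G#3.
Leap in, step out, metrically accented — an appoggiatura.

Appoggiatura.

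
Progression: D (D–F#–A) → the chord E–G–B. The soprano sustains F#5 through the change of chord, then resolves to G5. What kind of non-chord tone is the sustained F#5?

F#5 is a retardation.

The harmony at that moment is E minor triad (E, G, B); F#5 is not a chord tone.
It is held over (the same pitch as the preceding F#5) and left by step up to G5.
Held over from the previous chord and resolving up by step — a retardation.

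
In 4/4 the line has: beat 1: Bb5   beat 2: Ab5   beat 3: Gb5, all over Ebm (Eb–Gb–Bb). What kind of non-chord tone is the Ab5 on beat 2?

Passing tone.

The harmony at that moment is Eb minor triad (Eb, Gb, Bb); Ab5 is not a chord tone.
It is approached by step down from Bb5 and left by step down to Gb5.
Step in, step out in the same direction — a passing tone.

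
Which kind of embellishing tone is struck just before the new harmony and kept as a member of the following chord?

Anticipation.

Approach: ahead of the chord change (typically by step), so it is dissonant against the current harmony. Departure: none — the same pitch is restated or held and is a chord tone of the new harmony.
Dissonant first, consonant once the harmony catches up: the note simply arrives early — an anticipation. (The reverse timing, consonant first and dissonant after the change, would be a suspension or retardation.)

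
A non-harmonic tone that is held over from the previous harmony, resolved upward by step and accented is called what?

Retardation.

Approach: by preparation — the pitch is first a chord tone, then held (tied or repeated) while the harmony changes under it. Departure: up by step. Metric position: strong.
A prepared dissonance that resolves upward by step — a retardation. (The same figure resolving downward would be a suspension.)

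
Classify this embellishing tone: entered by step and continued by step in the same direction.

Approach: by step. Departure: by step, continuing in the same direction.
Stepwise on both sides with no change of direction means the note fills in the space between two different chord tones — a passing tone. (Had it turned back to its starting note it would be a neighbor tone instead.)

Passing tone.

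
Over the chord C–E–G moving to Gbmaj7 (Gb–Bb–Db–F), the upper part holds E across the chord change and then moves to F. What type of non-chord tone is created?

The harmony at that moment is Gb major seventh chord (Gb, Bb, Db, F); E is not a chord tone.
It is held over (the same pitch as the preceding E) and left by step up to F.
Held over from the previous chord and resolving up by step — a retardation.

E is a retardation.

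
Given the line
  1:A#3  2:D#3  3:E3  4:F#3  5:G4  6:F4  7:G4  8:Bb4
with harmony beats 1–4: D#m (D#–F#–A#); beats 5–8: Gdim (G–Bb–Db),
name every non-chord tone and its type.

The harmony at that moment is D# minor triad (D#, F#, A#); E3 is not a chord tone.
It is approached by step up from D#3 and left by step up to F#3.
Step in, step out in the same direction — a passing tone.
The harmony at that moment is G diminished triad (G, Bb, Db); F4 is not a chord tone.
It is approached by step down from G4 and left by step up to G4.
Step away and step back to the same note — a neighbor tone (lower neighbor).

E3 (beat 3) — passing tone; F4 (beat 6) — neighbor tone.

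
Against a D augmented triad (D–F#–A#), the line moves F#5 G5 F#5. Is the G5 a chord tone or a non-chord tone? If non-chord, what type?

The harmony at that moment is D augmented triad (D, F#, A#); G5 is not a chord tone.
It is approached by step up from F#5 and left by step down to F#5.
Step away and step back to the same note — a neighbor tone (upper neighbor).

Non-chord tone — a neighbor tone.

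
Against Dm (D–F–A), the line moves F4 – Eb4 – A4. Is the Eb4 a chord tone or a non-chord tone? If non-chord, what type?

The harmony at that moment is D minor triad (D, F, A); Eb4 is not a chord tone.
It is approached by step down from F4 and left by leap up to A4.
Step in, leap out — an escape tone.

Non-chord tone — an escape tone.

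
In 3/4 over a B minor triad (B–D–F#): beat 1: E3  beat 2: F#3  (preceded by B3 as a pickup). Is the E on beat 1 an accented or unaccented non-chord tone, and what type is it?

The harmony at that moment is B minor triad (B, D, F#); E3 is not a chord tone.
It is approached by leap down from B3 and left by step up to F#3.
Leap in, step out — an appoggiatura.
It falls on the downbeat, so it is accented.

Accented appoggiatura.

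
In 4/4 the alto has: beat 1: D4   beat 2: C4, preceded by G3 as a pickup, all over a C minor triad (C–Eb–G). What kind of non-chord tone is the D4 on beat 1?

The harmony at that moment is C minor triad (C, Eb, G); D4 is not a chord tone.
It is approached by leap up from G3 and left by step down to C4.
Leap in, step out, metrically accented — an appoggiatura.

Appoggiatura.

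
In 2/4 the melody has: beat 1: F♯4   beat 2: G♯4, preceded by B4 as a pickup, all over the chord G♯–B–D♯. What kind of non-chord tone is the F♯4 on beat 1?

The harmony at that moment is G♯ minor triad (G♯, B, D♯); F♯4 is not a chord tone.
It is approached by leap down from B4 and left by step up to G♯4.
Leap in, step out, metrically accented — an appoggiatura.

Appoggiatura.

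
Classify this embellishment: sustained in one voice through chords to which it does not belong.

Pedal tone.

Approach: none. Departure: none — a single pitch is sustained while the chords change around it, passing through harmonies that do not contain it.
No melodic motion at all; the dissonance is created entirely by the moving harmonies against the stationary note — a pedal tone (pedal point).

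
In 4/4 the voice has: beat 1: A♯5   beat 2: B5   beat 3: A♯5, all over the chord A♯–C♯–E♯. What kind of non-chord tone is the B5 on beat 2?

The harmony at that moment is A♯ minor triad (A♯, C♯, E♯); B5 is not a chord tone.
It is approached by step up from A♯5 and left by step down to A♯5.
Step away and step back to the same note — a neighbor tone (upper neighbor).

Upper neighbor tone.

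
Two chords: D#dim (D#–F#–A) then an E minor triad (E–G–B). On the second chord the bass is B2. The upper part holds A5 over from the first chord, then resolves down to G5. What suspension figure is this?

At the second chord the bass is B2. The suspended A5 lies a seventh above the bass; after resolving down by step to G5, the interval above the bass becomes a sixth.
Suspension figures are named by those two intervals: 7–6.

7–6 suspension.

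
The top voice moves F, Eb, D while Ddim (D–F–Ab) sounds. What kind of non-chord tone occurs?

The harmony at that moment is D diminished triad (D, F, Ab); Eb is not a chord tone.
It is approached by step down from F and left by step down to D.
Step in, step out in the same direction — a passing tone.

Eb is a passing tone.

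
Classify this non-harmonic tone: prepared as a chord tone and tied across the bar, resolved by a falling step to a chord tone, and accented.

Approach: by preparation — the pitch is first a chord tone, then held (tied or repeated) while the harmony changes under it. Departure: down by step. Metric position: strong.
A prepared dissonance that resolves downward by step — a suspension. (The same figure resolving upward would be a retardation.)

Suspension.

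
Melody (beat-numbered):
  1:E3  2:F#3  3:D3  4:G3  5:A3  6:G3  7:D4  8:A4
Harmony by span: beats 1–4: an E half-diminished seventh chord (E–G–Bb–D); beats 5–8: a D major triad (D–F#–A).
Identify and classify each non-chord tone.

F#3 (beat 2) — escape tone; G3 (beat 6) — escape tone.

The harmony at that moment is E half-diminished seventh chord (E, G, Bb, D); F#3 is not a chord tone.
It is approached by step up from E3 and left by leap down to D3.
Step in, leap out — an escape tone.
The harmony at that moment is D major triad (D, F#, A); G3 is not a chord tone.
It is approached by step down from A3 and left by leap up to D4.
Step in, leap out — an escape tone.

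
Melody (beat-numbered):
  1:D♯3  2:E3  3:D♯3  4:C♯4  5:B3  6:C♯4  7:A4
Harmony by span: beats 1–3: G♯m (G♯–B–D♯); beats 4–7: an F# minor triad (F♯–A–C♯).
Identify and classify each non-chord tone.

The harmony at that moment is G♯ minor triad (G♯, B, D♯); E3 is not a chord tone.
It is approached by step up from D♯3 and left by step down to D♯3.
Step away and step back to the same note — a neighbor tone (upper neighbor).
The harmony at that moment is F♯ minor triad (F♯, A, C♯); B3 is not a chord tone.
It is approached by step down from C♯4 and left by step up to C♯4.
Step away and step back to the same note — a neighbor tone (lower neighbor).

E3 (beat 2) — neighbor tone; B3 (beat 5) — neighbor tone.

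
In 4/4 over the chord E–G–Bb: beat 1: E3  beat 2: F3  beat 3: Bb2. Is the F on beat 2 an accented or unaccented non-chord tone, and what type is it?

The harmony at that moment is E diminished triad (E, G, Bb); F3 is not a chord tone.
It is approached by step up from E3 and left by leap down to Bb2.
Step in, leap out — an escape tone.
It falls on a weak beat, so it is unaccented.

Unaccented escape tone.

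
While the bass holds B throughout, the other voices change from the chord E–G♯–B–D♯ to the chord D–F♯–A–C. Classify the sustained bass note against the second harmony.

The harmony at that moment is D dominant seventh chord (D, F♯, A, C); B is not a chord tone.
It is held over (the same pitch as the preceding B) and then sustained as the same pitch into the next harmony.
Sustained through a change of harmony — a pedal tone.

Pedal tone (pedal point).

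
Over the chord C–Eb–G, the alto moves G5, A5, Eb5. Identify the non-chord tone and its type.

The harmony at that moment is C minor triad (C, Eb, G); A5 is not a chord tone.
It is approached by step up from G5 and left by leap down to Eb5.
Step in, leap out — an escape tone.

A5 is an escape tone.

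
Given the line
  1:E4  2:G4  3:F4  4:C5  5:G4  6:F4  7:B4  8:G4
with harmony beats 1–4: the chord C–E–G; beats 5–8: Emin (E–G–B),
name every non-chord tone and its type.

F4 (beat 3) — escape tone; F4 (beat 6) — escape tone.

The harmony at that moment is C major triad (C, E, G); F4 is not a chord tone.
It is approached by step down from G4 and left by leap up to C5.
Step in, leap out — an escape tone.
The harmony at that moment is E minor triad (E, G, B); F4 is not a chord tone.
It is approached by step down from G4 and left by leap up to B4.
Step in, leap out — an escape tone.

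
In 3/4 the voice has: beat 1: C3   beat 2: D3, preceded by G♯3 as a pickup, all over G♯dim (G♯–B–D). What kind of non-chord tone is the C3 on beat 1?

Appoggiatura.

The harmony at that moment is G♯ diminished triad (G♯, B, D); C3 is not a chord tone.
It is approached by leap down from G♯3 and left by step up to D3.
Leap in, step out, metrically accented — an appoggiatura.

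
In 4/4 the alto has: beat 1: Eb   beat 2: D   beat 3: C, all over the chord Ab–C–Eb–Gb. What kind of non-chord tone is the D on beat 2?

The harmony at that moment is Ab dominant seventh chord (Ab, C, Eb, Gb); D is not a chord tone.
It is approached by step down from Eb and left by step down to C.
Step in, step out in the same direction — a passing tone.

Passing tone.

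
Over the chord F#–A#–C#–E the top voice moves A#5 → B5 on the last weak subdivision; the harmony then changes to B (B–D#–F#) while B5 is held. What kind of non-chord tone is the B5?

B5 is an anticipation.

The harmony at that moment is F# dominant seventh chord (F#, A#, C#, E); B5 is not a chord tone.
It is approached by step up from A#5 and then sustained as the same pitch into the next harmony.
Arriving early and becoming a chord tone when the harmony changes — an anticipation.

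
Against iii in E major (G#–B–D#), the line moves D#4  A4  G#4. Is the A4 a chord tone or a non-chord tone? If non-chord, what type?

The harmony at that moment is G# minor triad (G#, B, D#); A4 is not a chord tone.
It is approached by leap up from D#4 and left by step down to G#4.
Leap in, step out — an appoggiatura.

Non-chord tone — an appoggiatura.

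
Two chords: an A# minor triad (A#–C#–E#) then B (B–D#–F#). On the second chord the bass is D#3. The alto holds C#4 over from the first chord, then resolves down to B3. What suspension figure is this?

At the second chord the bass is D#3. The suspended C#4 lies a seventh above the bass; after resolving down by step to B3, the interval above the bass becomes a sixth.
Suspension figures are named by those two intervals: 7–6.

7–6 suspension.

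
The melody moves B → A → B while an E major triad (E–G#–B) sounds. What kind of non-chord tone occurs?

The harmony at that moment is E major triad (E, G#, B); A is not a chord tone.
It is approached by step down from B and left by step up to B.
Step away and step back to the same note — a neighbor tone (lower neighbor).

A is a neighbor tone.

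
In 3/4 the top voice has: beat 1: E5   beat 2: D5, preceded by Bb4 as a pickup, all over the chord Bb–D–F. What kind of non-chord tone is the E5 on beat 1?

The harmony at that moment is Bb major triad (Bb, D, F); E5 is not a chord tone.
It is approached by leap up from Bb4 and left by step down to D5.
Leap in, step out, metrically accented — an appoggiatura.

Appoggiatura.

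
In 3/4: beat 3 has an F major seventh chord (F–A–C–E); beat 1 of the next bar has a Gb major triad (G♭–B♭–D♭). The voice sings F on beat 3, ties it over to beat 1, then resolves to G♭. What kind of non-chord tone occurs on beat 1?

The harmony at that moment is G♭ major triad (G♭, B♭, D♭); F is not a chord tone.
It is held over (the same pitch as the preceding F) and left by step up to G♭.
Held over from the previous chord and resolving up by step — a retardation.

Retardation.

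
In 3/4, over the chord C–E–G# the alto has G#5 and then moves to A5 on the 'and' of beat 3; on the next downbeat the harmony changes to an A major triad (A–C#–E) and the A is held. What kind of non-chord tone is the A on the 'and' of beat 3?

Anticipation.

The harmony at that moment is C augmented triad (C, E, G#); A5 is not a chord tone.
It is approached by step up from G#5 and then sustained as the same pitch into the next harmony.
Arriving early and becoming a chord tone when the harmony changes — an anticipation.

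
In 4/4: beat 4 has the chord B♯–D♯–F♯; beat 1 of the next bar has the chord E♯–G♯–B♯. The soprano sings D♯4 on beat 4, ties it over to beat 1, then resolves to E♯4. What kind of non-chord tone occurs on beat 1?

Retardation.

The harmony at that moment is E♯ minor triad (E♯, G♯, B♯); D♯4 is not a chord tone.
It is held over (the same pitch as the preceding D♯4) and left by step up to E♯4.
Held over from the previous chord and resolving up by step — a retardation.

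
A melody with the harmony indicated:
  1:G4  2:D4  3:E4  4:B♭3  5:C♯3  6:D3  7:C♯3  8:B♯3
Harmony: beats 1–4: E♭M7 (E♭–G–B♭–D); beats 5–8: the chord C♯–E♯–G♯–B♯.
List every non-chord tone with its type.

E4 (beat 3) — escape tone; D3 (beat 6) — neighbor tone.

The harmony at that moment is E♭ major seventh chord (E♭, G, B♭, D); E4 is not a chord tone.
It is approached by step up from D4 and left by leap down to B♭3.
Step in, leap out — an escape tone.
The harmony at that moment is C♯ major seventh chord (C♯, E♯, G♯, B♯); D3 is not a chord tone.
It is approached by step up from C♯3 and left by step down to C♯3.
Step away and step back to the same note — a neighbor tone (upper neighbor).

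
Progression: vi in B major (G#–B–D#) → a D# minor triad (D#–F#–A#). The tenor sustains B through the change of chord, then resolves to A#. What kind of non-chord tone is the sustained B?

B is a suspension.

The harmony at that moment is D# minor triad (D#, F#, A#); B is not a chord tone.
It is held over (the same pitch as the preceding B) and left by step down to A#.
Held over from the previous chord and resolving down by step — a suspension.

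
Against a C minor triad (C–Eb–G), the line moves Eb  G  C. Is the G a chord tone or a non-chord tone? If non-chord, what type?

C minor triad contains C, Eb, G; G is the fifth, so it is a chord tone.

Chord tone (the fifth of C minor triad).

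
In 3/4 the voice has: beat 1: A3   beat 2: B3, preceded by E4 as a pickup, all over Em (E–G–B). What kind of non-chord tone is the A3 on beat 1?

Appoggiatura.

The harmony at that moment is E minor triad (E, G, B); A3 is not a chord tone.
It is approached by leap down from E4 and left by step up to B3.
Leap in, step out, metrically accented — an appoggiatura.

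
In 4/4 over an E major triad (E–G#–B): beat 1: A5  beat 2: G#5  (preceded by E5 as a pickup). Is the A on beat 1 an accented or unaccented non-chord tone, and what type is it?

Accented appoggiatura.

The harmony at that moment is E major triad (E, G#, B); A5 is not a chord tone.
It is approached by leap up from E5 and left by step down to G#5.
Leap in, step out — an appoggiatura.
It falls on the downbeat, so it is accented.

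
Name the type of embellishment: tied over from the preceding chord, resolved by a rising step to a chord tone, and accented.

Retardation.

Approach: by preparation — the pitch is first a chord tone, then held (tied or repeated) while the harmony changes under it. Departure: up by step. Metric position: strong.
A prepared dissonance that resolves upward by step — a retardation. (The same figure resolving downward would be a suspension.)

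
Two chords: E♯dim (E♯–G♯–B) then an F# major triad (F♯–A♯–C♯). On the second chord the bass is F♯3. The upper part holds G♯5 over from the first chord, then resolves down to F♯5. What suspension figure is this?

At the second chord the bass is F♯3. The suspended G♯5 lies a ninth above the bass; after resolving down by step to F♯5, the interval above the bass becomes an octave.
Suspension figures are named by those two intervals: 9–8.

9–8 suspension.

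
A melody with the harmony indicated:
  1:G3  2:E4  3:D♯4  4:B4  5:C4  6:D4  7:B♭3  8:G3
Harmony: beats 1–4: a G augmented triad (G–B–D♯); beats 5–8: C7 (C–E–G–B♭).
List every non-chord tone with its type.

The harmony at that moment is G augmented triad (G, B, D♯); E4 is not a chord tone.
It is approached by leap up from G3 and left by step down to D♯4.
Leap in, step out — an appoggiatura.
The harmony at that moment is C dominant seventh chord (C, E, G, B♭); D4 is not a chord tone.
It is approached by step up from C4 and left by leap down to B♭3.
Step in, leap out — an escape tone.

E4 (beat 2) — appoggiatura; D4 (beat 6) — escape tone.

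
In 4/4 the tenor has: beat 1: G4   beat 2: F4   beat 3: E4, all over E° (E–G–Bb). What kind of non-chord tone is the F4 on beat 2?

Passing tone.

The harmony at that moment is E diminished triad (E, G, Bb); F4 is not a chord tone.
It is approached by step down from G4 and left by step down to E4.
Step in, step out in the same direction — a passing tone.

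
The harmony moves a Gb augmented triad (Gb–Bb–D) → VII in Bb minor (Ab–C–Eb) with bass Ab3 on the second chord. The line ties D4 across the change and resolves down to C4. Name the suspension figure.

At the second chord the bass is Ab3. The suspended D4 lies a fourth above the bass; after resolving down by step to C4, the interval above the bass becomes a third.
Suspension figures are named by those two intervals: 4–3.

4–3 suspension.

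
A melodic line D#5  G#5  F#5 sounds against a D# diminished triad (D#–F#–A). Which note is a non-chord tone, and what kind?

The harmony at that moment is D# diminished triad (D#, F#, A); G#5 is not a chord tone.
It is approached by leap up from D#5 and left by step down to F#5.
Leap in, step out — an appoggiatura.

G#5 is an appoggiatura.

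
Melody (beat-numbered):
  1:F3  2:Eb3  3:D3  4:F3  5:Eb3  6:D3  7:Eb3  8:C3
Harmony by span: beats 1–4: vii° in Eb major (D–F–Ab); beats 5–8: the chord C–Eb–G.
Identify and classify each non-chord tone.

The harmony at that moment is D diminished triad (D, F, Ab); Eb3 is not a chord tone.
It is approached by step down from F3 and left by step down to D3.
Step in, step out in the same direction — a passing tone.
The harmony at that moment is C minor triad (C, Eb, G); D3 is not a chord tone.
It is approached by step down from Eb3 and left by step up to Eb3.
Step away and step back to the same note — a neighbor tone (lower neighbor).

Eb3 (beat 2) — passing tone; D3 (beat 6) — neighbor tone.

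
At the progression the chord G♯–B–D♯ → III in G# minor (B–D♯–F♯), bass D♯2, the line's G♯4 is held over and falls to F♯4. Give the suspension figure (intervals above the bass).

At the second chord the bass is D♯2. The suspended G♯4 lies a fourth above the bass; after resolving down by step to F♯4, the interval above the bass becomes a third.
Suspension figures are named by those two intervals: 4–3.

4–3 suspension.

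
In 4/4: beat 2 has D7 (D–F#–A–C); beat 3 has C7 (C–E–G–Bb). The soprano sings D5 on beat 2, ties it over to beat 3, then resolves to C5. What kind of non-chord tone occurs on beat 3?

The harmony at that moment is C dominant seventh chord (C, E, G, Bb); D5 is not a chord tone.
It is held over (the same pitch as the preceding D5) and left by step down to C5.
Held over from the previous chord and resolving down by step — a suspension.

Suspension.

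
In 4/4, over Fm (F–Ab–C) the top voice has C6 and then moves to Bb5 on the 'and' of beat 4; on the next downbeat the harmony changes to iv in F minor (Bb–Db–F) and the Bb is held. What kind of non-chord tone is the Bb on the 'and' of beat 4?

The harmony at that moment is F minor triad (F, Ab, C); Bb5 is not a chord tone.
It is approached by step down from C6 and then sustained as the same pitch into the next harmony.
Arriving early and becoming a chord tone when the harmony changes — an anticipation.

Anticipation.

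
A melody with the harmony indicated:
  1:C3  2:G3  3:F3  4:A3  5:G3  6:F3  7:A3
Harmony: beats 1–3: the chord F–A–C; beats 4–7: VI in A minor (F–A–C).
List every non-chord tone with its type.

The harmony at that moment is F major triad (F, A, C); G3 is not a chord tone.
It is approached by leap up from C3 and left by step down to F3.
Leap in, step out — an appoggiatura.
The harmony at that moment is F major triad (F, A, C); G3 is not a chord tone.
It is approached by step down from A3 and left by step down to F3.
Step in, step out in the same direction — a passing tone.

G3 (beat 2) — appoggiatura; G3 (beat 5) — passing tone.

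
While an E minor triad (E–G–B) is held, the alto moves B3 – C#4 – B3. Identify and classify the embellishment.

The harmony at that moment is E minor triad (E, G, B); C#4 is not a chord tone.
It is approached by step up from B3 and left by step down to B3.
Step away and step back to the same note — a neighbor tone (upper neighbor).

C#4 is a neighbor tone.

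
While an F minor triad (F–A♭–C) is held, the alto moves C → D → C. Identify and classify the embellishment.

The harmony at that moment is F minor triad (F, A♭, C); D is not a chord tone.
It is approached by step up from C and left by step down to C.
Step away and step back to the same note — a neighbor tone (upper neighbor).

D is a neighbor tone.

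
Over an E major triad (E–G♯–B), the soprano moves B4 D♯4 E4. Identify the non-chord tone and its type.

D♯4 is an appoggiatura.

The harmony at that moment is E major triad (E, G♯, B); D♯4 is not a chord tone.
It is approached by leap down from B4 and left by step up to E4.
Leap in, step out — an appoggiatura.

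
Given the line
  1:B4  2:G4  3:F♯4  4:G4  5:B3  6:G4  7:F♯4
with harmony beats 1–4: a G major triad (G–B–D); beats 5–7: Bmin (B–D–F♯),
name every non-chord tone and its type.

The harmony at that moment is G major triad (G, B, D); F♯4 is not a chord tone.
It is approached by step down from G4 and left by step up to G4.
Step away and step back to the same note — a neighbor tone (lower neighbor).
The harmony at that moment is B minor triad (B, D, F♯); G4 is not a chord tone.
It is approached by leap up from B3 and left by step down to F♯4.
Leap in, step out — an appoggiatura.

F♯4 (beat 3) — neighbor tone; G4 (beat 6) — appoggiatura.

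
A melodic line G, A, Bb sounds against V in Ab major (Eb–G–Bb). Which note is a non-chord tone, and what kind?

The harmony at that moment is Eb major triad (Eb, G, Bb); A is not a chord tone.
It is approached by step up from G and left by step up to Bb.
Step in, step out in the same direction — a passing tone.

A is a passing tone.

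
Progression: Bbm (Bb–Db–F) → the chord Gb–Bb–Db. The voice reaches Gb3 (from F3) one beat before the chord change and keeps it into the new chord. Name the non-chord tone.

Gb3 is an anticipation.

The harmony at that moment is Bb minor triad (Bb, Db, F); Gb3 is not a chord tone.
It is approached by step up from F3 and then sustained as the same pitch into the next harmony.
Arriving early and becoming a chord tone when the harmony changes — an anticipation.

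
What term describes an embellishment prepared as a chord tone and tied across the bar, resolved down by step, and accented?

Approach: by preparation — the pitch is first a chord tone, then held (tied or repeated) while the harmony changes under it. Departure: down by step. Metric position: strong.
A prepared dissonance that resolves downward by step — a suspension. (The same figure resolving upward would be a retardation.)

Suspension.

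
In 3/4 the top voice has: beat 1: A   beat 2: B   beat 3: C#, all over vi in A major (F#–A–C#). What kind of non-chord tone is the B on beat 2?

The harmony at that moment is F# minor triad (F#, A, C#); B is not a chord tone.
It is approached by step up from A and left by step up to C#.
Step in, step out in the same direction — a passing tone.

Passing tone.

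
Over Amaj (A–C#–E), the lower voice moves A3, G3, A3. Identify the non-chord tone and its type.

G3 is a neighbor tone.

The harmony at that moment is A major triad (A, C#, E); G3 is not a chord tone.
It is approached by step down from A3 and left by step up to A3.
Step away and step back to the same note — a neighbor tone (lower neighbor).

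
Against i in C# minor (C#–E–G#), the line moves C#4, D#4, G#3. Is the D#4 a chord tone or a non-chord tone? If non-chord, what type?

The harmony at that moment is C# minor triad (C#, E, G#); D#4 is not a chord tone.
It is approached by step up from C#4 and left by leap down to G#3.
Step in, leap out — an escape tone.

Non-chord tone — an escape tone.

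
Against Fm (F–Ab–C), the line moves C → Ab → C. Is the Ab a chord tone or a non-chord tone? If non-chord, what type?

F minor triad contains F, Ab, C; Ab is the third, so it is a chord tone.

Chord tone (the third of F minor triad).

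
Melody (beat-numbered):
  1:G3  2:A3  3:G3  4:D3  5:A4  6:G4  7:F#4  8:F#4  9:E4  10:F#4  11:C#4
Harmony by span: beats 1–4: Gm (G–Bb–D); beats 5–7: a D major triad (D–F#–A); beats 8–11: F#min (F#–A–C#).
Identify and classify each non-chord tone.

The harmony at that moment is G minor triad (G, Bb, D); A3 is not a chord tone.
It is approached by step up from G3 and left by step down to G3.
Step away and step back to the same note — a neighbor tone (upper neighbor).
The harmony at that moment is D major triad (D, F#, A); G4 is not a chord tone.
It is approached by step down from A4 and left by step down to F#4.
Step in, step out in the same direction — a passing tone.
The harmony at that moment is F# minor triad (F#, A, C#); E4 is not a chord tone.
It is approached by step down from F#4 and left by step up to F#4.
Step away and step back to the same note — a neighbor tone (lower neighbor).

A3 (beat 2) — neighbor tone; G4 (beat 6) — passing tone; E4 (beat 9) — neighbor tone.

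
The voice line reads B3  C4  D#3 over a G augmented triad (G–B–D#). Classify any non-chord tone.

The harmony at that moment is G augmented triad (G, B, D#); C4 is not a chord tone.
It is approached by step up from B3 and left by leap down to D#3.
Step in, leap out — an escape tone.

C4 is an escape tone.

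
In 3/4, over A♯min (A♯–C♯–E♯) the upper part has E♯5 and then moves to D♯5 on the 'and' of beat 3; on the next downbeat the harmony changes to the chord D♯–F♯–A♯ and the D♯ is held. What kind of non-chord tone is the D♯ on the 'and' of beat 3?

The harmony at that moment is A♯ minor triad (A♯, C♯, E♯); D♯5 is not a chord tone.
It is approached by step down from E♯5 and then sustained as the same pitch into the next harmony.
Arriving early and becoming a chord tone when the harmony changes — an anticipation.

Anticipation.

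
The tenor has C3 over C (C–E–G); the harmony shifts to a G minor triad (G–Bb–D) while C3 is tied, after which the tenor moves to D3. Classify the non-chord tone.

C3 is a retardation.

The harmony at that moment is G minor triad (G, Bb, D); C3 is not a chord tone.
It is held over (the same pitch as the preceding C3) and left by step up to D3.
Held over from the previous chord and resolving up by step — a retardation.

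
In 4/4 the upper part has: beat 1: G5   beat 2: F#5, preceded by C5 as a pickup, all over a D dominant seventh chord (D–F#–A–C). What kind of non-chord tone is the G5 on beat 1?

Appoggiatura.

The harmony at that moment is D dominant seventh chord (D, F#, A, C); G5 is not a chord tone.
It is approached by leap up from C5 and left by step down to F#5.
Leap in, step out, metrically accented — an appoggiatura.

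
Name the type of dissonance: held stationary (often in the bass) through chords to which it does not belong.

Pedal tone.

Approach: none. Departure: none — a single pitch is sustained while the chords change around it, passing through harmonies that do not contain it.
No melodic motion at all; the dissonance is created entirely by the moving harmonies against the stationary note — a pedal tone (pedal point).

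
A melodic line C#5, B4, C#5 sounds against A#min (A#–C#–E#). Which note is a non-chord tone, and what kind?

B4 is a neighbor tone.

The harmony at that moment is A# minor triad (A#, C#, E#); B4 is not a chord tone.
It is approached by step down from C#5 and left by step up to C#5.
Step away and step back to the same note — a neighbor tone (lower neighbor).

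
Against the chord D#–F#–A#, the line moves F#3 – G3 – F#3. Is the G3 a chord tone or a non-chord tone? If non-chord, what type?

Non-chord tone — a neighbor tone.

The harmony at that moment is D# minor triad (D#, F#, A#); G3 is not a chord tone.
It is approached by step up from F#3 and left by step down to F#3.
Step away and step back to the same note — a neighbor tone (upper neighbor).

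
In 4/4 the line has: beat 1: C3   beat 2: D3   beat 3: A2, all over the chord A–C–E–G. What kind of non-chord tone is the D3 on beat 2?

Escape tone.

The harmony at that moment is A minor seventh chord (A, C, E, G); D3 is not a chord tone.
It is approached by step up from C3 and left by leap down to A2.
Step in, leap out, on a weak beat — an escape tone.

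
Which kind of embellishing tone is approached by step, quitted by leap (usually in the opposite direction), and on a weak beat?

Escape tone.

Approach: by step. Departure: by leap. Metric position: weak.
Step in, leap out, from a weak position — an escape tone (échappée). (It is the mirror image of the appoggiatura, which leaps in and steps out on a strong beat.)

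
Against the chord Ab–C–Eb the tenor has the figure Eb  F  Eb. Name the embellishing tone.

F is a neighbor tone.

The harmony at that moment is Ab major triad (Ab, C, Eb); F is not a chord tone.
It is approached by step up from Eb and left by step down to Eb.
Step away and step back to the same note — a neighbor tone (upper neighbor).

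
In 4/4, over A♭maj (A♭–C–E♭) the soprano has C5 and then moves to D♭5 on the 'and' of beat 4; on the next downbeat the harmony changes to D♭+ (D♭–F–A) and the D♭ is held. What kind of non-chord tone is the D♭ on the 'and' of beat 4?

Anticipation.

The harmony at that moment is A♭ major triad (A♭, C, E♭); D♭5 is not a chord tone.
It is approached by step up from C5 and then sustained as the same pitch into the next harmony.
Arriving early and becoming a chord tone when the harmony changes — an anticipation.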